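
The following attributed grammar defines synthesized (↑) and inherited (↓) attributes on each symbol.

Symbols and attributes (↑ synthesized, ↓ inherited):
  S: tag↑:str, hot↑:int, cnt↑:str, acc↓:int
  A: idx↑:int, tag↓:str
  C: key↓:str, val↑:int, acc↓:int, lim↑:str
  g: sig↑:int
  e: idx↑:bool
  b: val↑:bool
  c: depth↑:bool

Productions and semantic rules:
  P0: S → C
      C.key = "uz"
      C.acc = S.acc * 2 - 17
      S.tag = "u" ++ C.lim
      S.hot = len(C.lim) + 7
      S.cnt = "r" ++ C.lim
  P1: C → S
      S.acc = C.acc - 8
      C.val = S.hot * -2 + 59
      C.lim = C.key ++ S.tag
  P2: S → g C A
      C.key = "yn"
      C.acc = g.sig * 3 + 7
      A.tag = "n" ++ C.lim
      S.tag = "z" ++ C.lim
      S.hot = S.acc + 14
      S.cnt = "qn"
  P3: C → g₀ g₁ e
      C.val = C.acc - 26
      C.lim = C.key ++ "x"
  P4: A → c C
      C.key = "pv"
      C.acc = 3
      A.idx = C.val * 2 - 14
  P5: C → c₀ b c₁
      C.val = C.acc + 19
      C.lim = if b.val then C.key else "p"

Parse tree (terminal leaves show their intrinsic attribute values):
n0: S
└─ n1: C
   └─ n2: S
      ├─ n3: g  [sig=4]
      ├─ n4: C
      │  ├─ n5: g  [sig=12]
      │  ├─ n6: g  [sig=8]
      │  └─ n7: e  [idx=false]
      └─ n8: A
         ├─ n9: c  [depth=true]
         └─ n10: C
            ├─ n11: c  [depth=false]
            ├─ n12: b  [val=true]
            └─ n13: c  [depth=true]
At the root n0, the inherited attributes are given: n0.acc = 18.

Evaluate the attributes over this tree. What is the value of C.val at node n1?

1. n0.acc = 18  [given at root]
2. n1.key = "uz"  ["uz"]
3. n1.acc = 19  [S.acc * 2 - 17]
4. n2.acc = 11  [C.acc - 8]
5. n3.sig = 4  [terminal]
6. n4.key = "yn"  ["yn"]
7. n4.acc = 19  [g.sig * 3 + 7]
8. n5.sig = 12  [terminal]
9. n6.sig = 8  [terminal]
10. n7.idx = false  [terminal]
11. n4.val = -7  [C.acc - 26]
12. n4.lim = "ynx"  [C.key ++ "x"]
13. n8.tag = "nynx"  ["n" ++ C.lim]
14. n9.depth = true  [terminal]
15. n10.key = "pv"  ["pv"]
16. n10.acc = 3  [3]
17. n11.depth = false  [terminal]
18. n12.val = true  [terminal]
19. n13.depth = true  [terminal]
20. n10.val = 22  [C.acc + 19]
21. n10.lim = "pv"  [if b.val then C.key else "p"]
22. n8.idx = 30  [C.val * 2 - 14]
23. n2.tag = "zynx"  ["z" ++ C.lim]
24. n2.hot = 25  [S.acc + 14]
25. n2.cnt = "qn"  ["qn"]
26. n1.val = 9  [S.hot * -2 + 59]
27. n1.lim = "uzzynx"  [C.key ++ S.tag]
28. n0.tag = "uuzzynx"  ["u" ++ C.lim]
29. n0.hot = 13  [len(C.lim) + 7]
30. n0.cnt = "ruzzynx"  ["r" ++ C.lim]

9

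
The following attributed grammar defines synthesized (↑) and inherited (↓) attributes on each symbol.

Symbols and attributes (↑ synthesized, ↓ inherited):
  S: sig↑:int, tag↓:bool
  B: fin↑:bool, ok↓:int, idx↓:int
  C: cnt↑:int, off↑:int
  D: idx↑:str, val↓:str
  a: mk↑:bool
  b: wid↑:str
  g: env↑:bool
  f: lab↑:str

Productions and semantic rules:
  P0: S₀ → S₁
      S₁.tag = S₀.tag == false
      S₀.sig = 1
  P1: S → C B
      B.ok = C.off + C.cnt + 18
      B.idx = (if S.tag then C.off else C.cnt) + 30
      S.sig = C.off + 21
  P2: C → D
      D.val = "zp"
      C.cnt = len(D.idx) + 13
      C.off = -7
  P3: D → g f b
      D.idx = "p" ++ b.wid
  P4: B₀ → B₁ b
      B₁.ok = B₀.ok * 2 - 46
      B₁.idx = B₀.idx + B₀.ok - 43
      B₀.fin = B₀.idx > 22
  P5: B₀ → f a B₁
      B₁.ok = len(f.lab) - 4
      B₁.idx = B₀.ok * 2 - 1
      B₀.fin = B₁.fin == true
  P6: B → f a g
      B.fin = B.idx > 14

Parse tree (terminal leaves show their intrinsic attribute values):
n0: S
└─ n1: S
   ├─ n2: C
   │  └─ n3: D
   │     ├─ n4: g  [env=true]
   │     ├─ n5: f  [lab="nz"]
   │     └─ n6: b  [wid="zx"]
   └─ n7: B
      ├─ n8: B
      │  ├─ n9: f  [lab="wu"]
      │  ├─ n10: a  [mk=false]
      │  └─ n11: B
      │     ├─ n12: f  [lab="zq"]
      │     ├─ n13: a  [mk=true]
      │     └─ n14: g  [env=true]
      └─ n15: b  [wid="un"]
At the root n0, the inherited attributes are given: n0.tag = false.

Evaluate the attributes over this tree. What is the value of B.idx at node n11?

15

1. n0.tag = false  [given at root]
2. n1.tag = true  [S₀.tag == false]
3. n3.val = "zp"  ["zp"]
4. n4.env = true  [terminal]
5. n5.lab = "nz"  [terminal]
6. n6.wid = "zx"  [terminal]
7. n3.idx = "pzx"  ["p" ++ b.wid]
8. n2.cnt = 16  [len(D.idx) + 13]
9. n2.off = -7  [-7]
10. n7.ok = 27  [C.off + C.cnt + 18]
11. n7.idx = 23  [(if S.tag then C.off else C.cnt) + 30]
12. n8.ok = 8  [B₀.ok * 2 - 46]
13. n8.idx = 7  [B₀.idx + B₀.ok - 43]
14. n9.lab = "wu"  [terminal]
15. n10.mk = false  [terminal]
16. n11.ok = -2  [len(f.lab) - 4]
17. n11.idx = 15  [B₀.ok * 2 - 1]
18. n12.lab = "zq"  [terminal]
19. n13.mk = true  [terminal]
20. n14.env = true  [terminal]
21. n11.fin = true  [B.idx > 14]
22. n8.fin = true  [B₁.fin == true]
23. n15.wid = "un"  [terminal]
24. n7.fin = true  [B₀.idx > 22]
25. n1.sig = 14  [C.off + 21]
26. n0.sig = 1  [1]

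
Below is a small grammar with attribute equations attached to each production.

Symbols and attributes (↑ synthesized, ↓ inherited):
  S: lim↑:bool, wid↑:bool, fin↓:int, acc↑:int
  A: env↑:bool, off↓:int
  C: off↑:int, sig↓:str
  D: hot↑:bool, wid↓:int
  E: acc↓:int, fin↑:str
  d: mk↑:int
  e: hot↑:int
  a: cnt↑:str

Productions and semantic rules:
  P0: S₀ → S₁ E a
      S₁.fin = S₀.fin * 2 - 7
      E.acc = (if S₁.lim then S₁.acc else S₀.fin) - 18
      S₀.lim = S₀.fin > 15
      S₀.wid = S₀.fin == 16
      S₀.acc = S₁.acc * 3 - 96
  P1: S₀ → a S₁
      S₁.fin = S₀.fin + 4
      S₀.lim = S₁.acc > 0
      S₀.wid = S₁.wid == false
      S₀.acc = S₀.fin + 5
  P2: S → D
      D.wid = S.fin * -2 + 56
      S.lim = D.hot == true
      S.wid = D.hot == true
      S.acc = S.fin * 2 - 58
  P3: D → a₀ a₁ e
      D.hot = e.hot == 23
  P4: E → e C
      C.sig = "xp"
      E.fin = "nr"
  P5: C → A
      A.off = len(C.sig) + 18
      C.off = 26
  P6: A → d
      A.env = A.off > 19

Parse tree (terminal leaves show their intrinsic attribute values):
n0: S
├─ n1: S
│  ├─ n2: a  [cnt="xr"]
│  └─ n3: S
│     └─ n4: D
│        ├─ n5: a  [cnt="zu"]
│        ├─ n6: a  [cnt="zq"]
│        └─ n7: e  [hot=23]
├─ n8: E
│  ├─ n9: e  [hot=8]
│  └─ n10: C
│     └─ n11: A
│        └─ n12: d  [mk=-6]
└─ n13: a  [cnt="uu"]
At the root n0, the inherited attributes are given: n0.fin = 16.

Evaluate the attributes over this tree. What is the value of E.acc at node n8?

-2

1. n0.fin = 16  [given at root]
2. n1.fin = 25  [S₀.fin * 2 - 7]
3. n2.cnt = "xr"  [terminal]
4. n3.fin = 29  [S₀.fin + 4]
5. n4.wid = -2  [S.fin * -2 + 56]
6. n5.cnt = "zu"  [terminal]
7. n6.cnt = "zq"  [terminal]
8. n7.hot = 23  [terminal]
9. n4.hot = true  [e.hot == 23]
10. n3.lim = true  [D.hot == true]
11. n3.wid = true  [D.hot == true]
12. n3.acc = 0  [S.fin * 2 - 58]
13. n1.lim = false  [S₁.acc > 0]
14. n1.wid = false  [S₁.wid == false]
15. n1.acc = 30  [S₀.fin + 5]
16. n8.acc = -2  [(if S₁.lim then S₁.acc else S₀.fin) - 18]
17. n9.hot = 8  [terminal]
18. n10.sig = "xp"  ["xp"]
19. n11.off = 20  [len(C.sig) + 18]
20. n12.mk = -6  [terminal]
21. n11.env = true  [A.off > 19]
22. n10.off = 26  [26]
23. n8.fin = "nr"  ["nr"]
24. n13.cnt = "uu"  [terminal]
25. n0.lim = true  [S₀.fin > 15]
26. n0.wid = true  [S₀.fin == 16]
27. n0.acc = -6  [S₁.acc * 3 - 96]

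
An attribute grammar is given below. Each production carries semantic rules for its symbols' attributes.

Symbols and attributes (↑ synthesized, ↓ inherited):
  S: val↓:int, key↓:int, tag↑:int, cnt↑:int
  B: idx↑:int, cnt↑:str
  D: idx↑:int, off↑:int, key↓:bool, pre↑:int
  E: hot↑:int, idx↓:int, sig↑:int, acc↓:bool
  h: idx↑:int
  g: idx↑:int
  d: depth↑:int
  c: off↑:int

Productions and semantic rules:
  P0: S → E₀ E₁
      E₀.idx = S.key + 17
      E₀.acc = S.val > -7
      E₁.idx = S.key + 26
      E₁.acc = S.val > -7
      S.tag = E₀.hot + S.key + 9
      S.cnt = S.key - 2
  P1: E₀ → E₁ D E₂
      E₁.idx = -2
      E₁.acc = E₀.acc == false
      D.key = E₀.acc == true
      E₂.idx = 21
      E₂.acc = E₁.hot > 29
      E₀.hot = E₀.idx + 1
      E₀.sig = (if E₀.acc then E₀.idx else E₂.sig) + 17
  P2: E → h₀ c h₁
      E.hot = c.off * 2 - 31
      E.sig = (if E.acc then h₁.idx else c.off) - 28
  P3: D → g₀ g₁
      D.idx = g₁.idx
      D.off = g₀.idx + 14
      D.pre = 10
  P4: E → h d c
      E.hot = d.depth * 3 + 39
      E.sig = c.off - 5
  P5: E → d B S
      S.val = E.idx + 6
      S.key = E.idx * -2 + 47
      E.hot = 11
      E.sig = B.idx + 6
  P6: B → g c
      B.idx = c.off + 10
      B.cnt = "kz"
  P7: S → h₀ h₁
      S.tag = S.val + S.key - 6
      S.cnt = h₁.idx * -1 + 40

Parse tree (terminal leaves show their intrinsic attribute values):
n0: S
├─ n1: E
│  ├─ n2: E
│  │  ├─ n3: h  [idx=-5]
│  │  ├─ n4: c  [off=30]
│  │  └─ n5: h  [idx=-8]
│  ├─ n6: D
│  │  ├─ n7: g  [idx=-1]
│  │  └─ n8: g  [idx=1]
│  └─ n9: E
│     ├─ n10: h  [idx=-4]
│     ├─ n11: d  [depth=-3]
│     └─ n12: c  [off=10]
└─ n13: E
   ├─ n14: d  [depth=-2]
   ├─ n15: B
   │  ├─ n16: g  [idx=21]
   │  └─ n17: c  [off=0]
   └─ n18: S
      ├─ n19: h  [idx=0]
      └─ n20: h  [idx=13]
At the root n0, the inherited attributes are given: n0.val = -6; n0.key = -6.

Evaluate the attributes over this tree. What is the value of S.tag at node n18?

1. n0.val = -6  [given at root]
2. n0.key = -6  [given at root]
3. n1.idx = 11  [S.key + 17]
4. n1.acc = true  [S.val > -7]
5. n2.idx = -2  [-2]
6. n2.acc = false  [E₀.acc == false]
7. n3.idx = -5  [terminal]
8. n4.off = 30  [terminal]
9. n5.idx = -8  [terminal]
10. n2.hot = 29  [c.off * 2 - 31]
11. n2.sig = 2  [(if E.acc then h₁.idx else c.off) - 28]
12. n6.key = true  [E₀.acc == true]
13. n7.idx = -1  [terminal]
14. n8.idx = 1  [terminal]
15. n6.idx = 1  [g₁.idx]
16. n6.off = 13  [g₀.idx + 14]
17. n6.pre = 10  [10]
18. n9.idx = 21  [21]
19. n9.acc = false  [E₁.hot > 29]
20. n10.idx = -4  [terminal]
21. n11.depth = -3  [terminal]
22. n12.off = 10  [terminal]
23. n9.hot = 30  [d.depth * 3 + 39]
24. n9.sig = 5  [c.off - 5]
25. n1.hot = 12  [E₀.idx + 1]
26. n1.sig = 28  [(if E₀.acc then E₀.idx else E₂.sig) + 17]
27. n13.idx = 20  [S.key + 26]
28. n13.acc = true  [S.val > -7]
29. n14.depth = -2  [terminal]
30. n16.idx = 21  [terminal]
31. n17.off = 0  [terminal]
32. n15.idx = 10  [c.off + 10]
33. n15.cnt = "kz"  ["kz"]
34. n18.val = 26  [E.idx + 6]
35. n18.key = 7  [E.idx * -2 + 47]
36. n19.idx = 0  [terminal]
37. n20.idx = 13  [terminal]
38. n18.tag = 27  [S.val + S.key - 6]
39. n18.cnt = 27  [h₁.idx * -1 + 40]
40. n13.hot = 11  [11]
41. n13.sig = 16  [B.idx + 6]
42. n0.tag = 15  [E₀.hot + S.key + 9]
43. n0.cnt = -8  [S.key - 2]

27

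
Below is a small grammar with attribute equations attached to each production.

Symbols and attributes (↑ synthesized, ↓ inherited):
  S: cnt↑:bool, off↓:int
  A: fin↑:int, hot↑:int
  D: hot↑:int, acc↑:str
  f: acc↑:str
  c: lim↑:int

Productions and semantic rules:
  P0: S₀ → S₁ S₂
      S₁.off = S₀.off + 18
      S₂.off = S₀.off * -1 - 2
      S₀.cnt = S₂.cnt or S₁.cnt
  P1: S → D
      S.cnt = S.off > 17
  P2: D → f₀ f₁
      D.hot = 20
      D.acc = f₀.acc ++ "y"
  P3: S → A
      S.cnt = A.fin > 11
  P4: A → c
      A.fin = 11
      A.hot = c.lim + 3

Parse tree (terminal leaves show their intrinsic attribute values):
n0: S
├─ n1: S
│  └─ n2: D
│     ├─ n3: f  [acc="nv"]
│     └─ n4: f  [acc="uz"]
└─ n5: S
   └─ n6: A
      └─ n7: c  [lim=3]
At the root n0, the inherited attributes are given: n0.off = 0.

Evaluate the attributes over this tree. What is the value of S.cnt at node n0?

true

1. n0.off = 0  [given at root]
2. n1.off = 18  [S₀.off + 18]
3. n3.acc = "nv"  [terminal]
4. n4.acc = "uz"  [terminal]
5. n2.hot = 20  [20]
6. n2.acc = "nvy"  [f₀.acc ++ "y"]
7. n1.cnt = true  [S.off > 17]
8. n5.off = -2  [S₀.off * -1 - 2]
9. n7.lim = 3  [terminal]
10. n6.fin = 11  [11]
11. n6.hot = 6  [c.lim + 3]
12. n5.cnt = false  [A.fin > 11]
13. n0.cnt = true  [S₂.cnt or S₁.cnt]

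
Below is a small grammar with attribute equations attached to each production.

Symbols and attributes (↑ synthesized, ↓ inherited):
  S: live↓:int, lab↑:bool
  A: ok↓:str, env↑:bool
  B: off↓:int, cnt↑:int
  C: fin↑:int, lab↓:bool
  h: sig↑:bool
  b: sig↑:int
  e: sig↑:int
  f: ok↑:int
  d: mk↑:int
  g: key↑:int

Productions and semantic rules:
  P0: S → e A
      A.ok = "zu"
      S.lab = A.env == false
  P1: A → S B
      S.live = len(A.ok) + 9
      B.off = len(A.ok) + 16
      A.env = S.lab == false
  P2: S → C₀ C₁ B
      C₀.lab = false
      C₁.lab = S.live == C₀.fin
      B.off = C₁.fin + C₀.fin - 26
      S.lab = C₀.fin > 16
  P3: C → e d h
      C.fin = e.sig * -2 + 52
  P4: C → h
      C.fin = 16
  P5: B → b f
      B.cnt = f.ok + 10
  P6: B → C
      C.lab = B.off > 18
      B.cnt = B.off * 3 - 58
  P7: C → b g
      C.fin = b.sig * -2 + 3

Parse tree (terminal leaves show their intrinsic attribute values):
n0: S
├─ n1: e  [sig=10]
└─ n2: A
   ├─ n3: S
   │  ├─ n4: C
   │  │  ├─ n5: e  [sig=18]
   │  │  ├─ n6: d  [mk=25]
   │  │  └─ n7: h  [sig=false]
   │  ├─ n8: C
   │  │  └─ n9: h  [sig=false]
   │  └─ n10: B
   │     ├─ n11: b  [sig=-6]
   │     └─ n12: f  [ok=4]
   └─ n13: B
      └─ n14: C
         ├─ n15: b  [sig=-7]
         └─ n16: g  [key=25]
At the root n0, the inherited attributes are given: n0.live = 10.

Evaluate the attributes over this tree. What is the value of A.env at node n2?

1. n0.live = 10  [given at root]
2. n1.sig = 10  [terminal]
3. n2.ok = "zu"  ["zu"]
4. n3.live = 11  [len(A.ok) + 9]
5. n4.lab = false  [false]
6. n5.sig = 18  [terminal]
7. n6.mk = 25  [terminal]
8. n7.sig = false  [terminal]
9. n4.fin = 16  [e.sig * -2 + 52]
10. n8.lab = false  [S.live == C₀.fin]
11. n9.sig = false  [terminal]
12. n8.fin = 16  [16]
13. n10.off = 6  [C₁.fin + C₀.fin - 26]
14. n11.sig = -6  [terminal]
15. n12.ok = 4  [terminal]
16. n10.cnt = 14  [f.ok + 10]
17. n3.lab = false  [C₀.fin > 16]
18. n13.off = 18  [len(A.ok) + 16]
19. n14.lab = false  [B.off > 18]
20. n15.sig = -7  [terminal]
21. n16.key = 25  [terminal]
22. n14.fin = 17  [b.sig * -2 + 3]
23. n13.cnt = -4  [B.off * 3 - 58]
24. n2.env = true  [S.lab == false]
25. n0.lab = false  [A.env == false]

true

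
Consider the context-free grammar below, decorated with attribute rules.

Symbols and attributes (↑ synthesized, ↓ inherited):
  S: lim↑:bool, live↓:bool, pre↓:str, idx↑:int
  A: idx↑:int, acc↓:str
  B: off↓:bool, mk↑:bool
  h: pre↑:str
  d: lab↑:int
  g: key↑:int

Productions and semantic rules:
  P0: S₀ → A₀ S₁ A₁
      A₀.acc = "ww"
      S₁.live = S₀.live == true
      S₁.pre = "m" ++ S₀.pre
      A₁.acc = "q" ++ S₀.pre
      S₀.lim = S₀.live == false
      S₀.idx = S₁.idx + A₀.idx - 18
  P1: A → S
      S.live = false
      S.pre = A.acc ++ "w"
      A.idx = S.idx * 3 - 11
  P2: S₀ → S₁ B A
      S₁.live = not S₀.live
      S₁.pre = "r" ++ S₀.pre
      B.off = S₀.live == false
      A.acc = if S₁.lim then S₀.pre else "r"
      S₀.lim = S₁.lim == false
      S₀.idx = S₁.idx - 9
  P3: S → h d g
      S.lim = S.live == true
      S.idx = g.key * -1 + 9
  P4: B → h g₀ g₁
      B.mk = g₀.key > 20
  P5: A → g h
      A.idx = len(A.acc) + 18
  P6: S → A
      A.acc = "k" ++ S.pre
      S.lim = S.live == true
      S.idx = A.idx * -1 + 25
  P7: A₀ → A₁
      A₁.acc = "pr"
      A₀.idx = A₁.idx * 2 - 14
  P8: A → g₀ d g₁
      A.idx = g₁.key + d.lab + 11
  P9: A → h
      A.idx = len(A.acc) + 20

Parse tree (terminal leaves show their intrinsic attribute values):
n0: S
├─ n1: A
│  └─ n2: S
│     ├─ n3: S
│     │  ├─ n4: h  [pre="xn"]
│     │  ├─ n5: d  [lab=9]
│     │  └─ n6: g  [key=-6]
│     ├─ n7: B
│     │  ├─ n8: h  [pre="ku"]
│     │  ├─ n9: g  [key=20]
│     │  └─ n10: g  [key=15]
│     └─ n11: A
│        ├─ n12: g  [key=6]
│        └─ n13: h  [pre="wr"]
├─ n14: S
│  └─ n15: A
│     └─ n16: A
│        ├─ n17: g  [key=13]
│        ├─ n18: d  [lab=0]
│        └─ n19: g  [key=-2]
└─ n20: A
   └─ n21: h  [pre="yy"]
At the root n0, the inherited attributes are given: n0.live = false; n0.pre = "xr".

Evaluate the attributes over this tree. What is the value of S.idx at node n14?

21

1. n0.live = false  [given at root]
2. n0.pre = "xr"  [given at root]
3. n1.acc = "ww"  ["ww"]
4. n2.live = false  [false]
5. n2.pre = "www"  [A.acc ++ "w"]
6. n3.live = true  [not S₀.live]
7. n3.pre = "rwww"  ["r" ++ S₀.pre]
8. n4.pre = "xn"  [terminal]
9. n5.lab = 9  [terminal]
10. n6.key = -6  [terminal]
11. n3.lim = true  [S.live == true]
12. n3.idx = 15  [g.key * -1 + 9]
13. n7.off = true  [S₀.live == false]
14. n8.pre = "ku"  [terminal]
15. n9.key = 20  [terminal]
16. n10.key = 15  [terminal]
17. n7.mk = false  [g₀.key > 20]
18. n11.acc = "www"  [if S₁.lim then S₀.pre else "r"]
19. n12.key = 6  [terminal]
20. n13.pre = "wr"  [terminal]
21. n11.idx = 21  [len(A.acc) + 18]
22. n2.lim = false  [S₁.lim == false]
23. n2.idx = 6  [S₁.idx - 9]
24. n1.idx = 7  [S.idx * 3 - 11]
25. n14.live = false  [S₀.live == true]
26. n14.pre = "mxr"  ["m" ++ S₀.pre]
27. n15.acc = "kmxr"  ["k" ++ S.pre]
28. n16.acc = "pr"  ["pr"]
29. n17.key = 13  [terminal]
30. n18.lab = 0  [terminal]
31. n19.key = -2  [terminal]
32. n16.idx = 9  [g₁.key + d.lab + 11]
33. n15.idx = 4  [A₁.idx * 2 - 14]
34. n14.lim = false  [S.live == true]
35. n14.idx = 21  [A.idx * -1 + 25]
36. n20.acc = "qxr"  ["q" ++ S₀.pre]
37. n21.pre = "yy"  [terminal]
38. n20.idx = 23  [len(A.acc) + 20]
39. n0.lim = true  [S₀.live == false]
40. n0.idx = 10  [S₁.idx + A₀.idx - 18]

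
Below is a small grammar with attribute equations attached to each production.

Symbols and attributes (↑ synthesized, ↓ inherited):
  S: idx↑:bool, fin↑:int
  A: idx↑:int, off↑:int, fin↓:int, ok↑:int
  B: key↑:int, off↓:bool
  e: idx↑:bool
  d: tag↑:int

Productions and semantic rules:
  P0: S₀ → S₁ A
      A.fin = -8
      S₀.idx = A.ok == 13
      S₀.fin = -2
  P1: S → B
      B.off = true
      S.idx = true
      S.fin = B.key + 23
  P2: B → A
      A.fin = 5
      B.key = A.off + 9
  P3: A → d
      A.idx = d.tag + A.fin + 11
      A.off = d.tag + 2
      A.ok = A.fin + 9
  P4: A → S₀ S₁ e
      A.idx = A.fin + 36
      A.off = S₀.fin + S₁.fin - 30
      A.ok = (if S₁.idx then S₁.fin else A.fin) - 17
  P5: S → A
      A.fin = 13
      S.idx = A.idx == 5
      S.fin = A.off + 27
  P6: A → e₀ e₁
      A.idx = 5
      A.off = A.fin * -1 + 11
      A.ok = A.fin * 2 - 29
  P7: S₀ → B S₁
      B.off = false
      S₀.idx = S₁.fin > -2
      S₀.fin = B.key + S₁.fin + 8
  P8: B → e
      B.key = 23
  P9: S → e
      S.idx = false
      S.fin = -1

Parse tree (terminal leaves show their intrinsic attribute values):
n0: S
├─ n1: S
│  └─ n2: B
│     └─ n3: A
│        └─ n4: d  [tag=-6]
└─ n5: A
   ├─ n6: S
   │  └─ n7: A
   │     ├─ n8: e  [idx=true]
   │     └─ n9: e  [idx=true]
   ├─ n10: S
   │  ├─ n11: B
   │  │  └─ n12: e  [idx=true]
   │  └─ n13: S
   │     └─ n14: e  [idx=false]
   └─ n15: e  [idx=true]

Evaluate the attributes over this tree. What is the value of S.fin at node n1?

28

1. n2.off = true  [true]
2. n3.fin = 5  [5]
3. n4.tag = -6  [terminal]
4. n3.idx = 10  [d.tag + A.fin + 11]
5. n3.off = -4  [d.tag + 2]
6. n3.ok = 14  [A.fin + 9]
7. n2.key = 5  [A.off + 9]
8. n1.idx = true  [true]
9. n1.fin = 28  [B.key + 23]
10. n5.fin = -8  [-8]
11. n7.fin = 13  [13]
12. n8.idx = true  [terminal]
13. n9.idx = true  [terminal]
14. n7.idx = 5  [5]
15. n7.off = -2  [A.fin * -1 + 11]
16. n7.ok = -3  [A.fin * 2 - 29]
17. n6.idx = true  [A.idx == 5]
18. n6.fin = 25  [A.off + 27]
19. n11.off = false  [false]
20. n12.idx = true  [terminal]
21. n11.key = 23  [23]
22. n14.idx = false  [terminal]
23. n13.idx = false  [false]
24. n13.fin = -1  [-1]
25. n10.idx = true  [S₁.fin > -2]
26. n10.fin = 30  [B.key + S₁.fin + 8]
27. n15.idx = true  [terminal]
28. n5.idx = 28  [A.fin + 36]
29. n5.off = 25  [S₀.fin + S₁.fin - 30]
30. n5.ok = 13  [(if S₁.idx then S₁.fin else A.fin) - 17]
31. n0.idx = true  [A.ok == 13]
32. n0.fin = -2  [-2]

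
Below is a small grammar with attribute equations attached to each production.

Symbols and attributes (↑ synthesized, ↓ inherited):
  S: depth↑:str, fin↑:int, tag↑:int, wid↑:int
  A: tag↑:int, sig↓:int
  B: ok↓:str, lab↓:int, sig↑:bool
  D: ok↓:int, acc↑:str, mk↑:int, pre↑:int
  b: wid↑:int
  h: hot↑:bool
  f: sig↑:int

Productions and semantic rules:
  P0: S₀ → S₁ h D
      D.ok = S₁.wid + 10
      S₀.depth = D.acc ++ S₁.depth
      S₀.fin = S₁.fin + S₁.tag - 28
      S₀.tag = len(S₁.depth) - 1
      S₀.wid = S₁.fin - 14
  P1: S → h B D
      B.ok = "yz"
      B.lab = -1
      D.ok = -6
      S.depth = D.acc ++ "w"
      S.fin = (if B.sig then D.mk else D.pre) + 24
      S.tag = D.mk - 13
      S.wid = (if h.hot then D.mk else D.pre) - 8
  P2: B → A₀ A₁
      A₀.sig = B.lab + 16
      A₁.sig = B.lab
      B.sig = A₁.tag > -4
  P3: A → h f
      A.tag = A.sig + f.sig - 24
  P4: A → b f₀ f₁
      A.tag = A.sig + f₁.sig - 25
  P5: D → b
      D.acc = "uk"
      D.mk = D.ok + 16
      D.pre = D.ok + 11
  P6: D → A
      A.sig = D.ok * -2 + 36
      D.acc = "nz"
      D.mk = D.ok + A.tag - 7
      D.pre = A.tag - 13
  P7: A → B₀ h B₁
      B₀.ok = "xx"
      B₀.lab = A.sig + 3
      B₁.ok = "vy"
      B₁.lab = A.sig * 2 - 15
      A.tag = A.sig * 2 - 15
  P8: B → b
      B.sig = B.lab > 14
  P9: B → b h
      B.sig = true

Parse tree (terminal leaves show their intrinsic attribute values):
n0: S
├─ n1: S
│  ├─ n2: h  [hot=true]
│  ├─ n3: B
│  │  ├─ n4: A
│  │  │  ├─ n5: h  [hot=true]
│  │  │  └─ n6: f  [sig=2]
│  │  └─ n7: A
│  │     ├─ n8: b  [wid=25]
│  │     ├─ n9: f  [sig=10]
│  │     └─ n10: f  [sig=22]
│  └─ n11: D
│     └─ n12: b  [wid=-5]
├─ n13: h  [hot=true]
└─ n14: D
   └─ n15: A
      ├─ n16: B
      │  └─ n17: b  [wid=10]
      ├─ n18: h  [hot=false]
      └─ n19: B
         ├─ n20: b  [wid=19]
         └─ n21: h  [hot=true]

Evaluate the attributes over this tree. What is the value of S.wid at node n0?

1. n2.hot = true  [terminal]
2. n3.ok = "yz"  ["yz"]
3. n3.lab = -1  [-1]
4. n4.sig = 15  [B.lab + 16]
5. n5.hot = true  [terminal]
6. n6.sig = 2  [terminal]
7. n4.tag = -7  [A.sig + f.sig - 24]
8. n7.sig = -1  [B.lab]
9. n8.wid = 25  [terminal]
10. n9.sig = 10  [terminal]
11. n10.sig = 22  [terminal]
12. n7.tag = -4  [A.sig + f₁.sig - 25]
13. n3.sig = false  [A₁.tag > -4]
14. n11.ok = -6  [-6]
15. n12.wid = -5  [terminal]
16. n11.acc = "uk"  ["uk"]
17. n11.mk = 10  [D.ok + 16]
18. n11.pre = 5  [D.ok + 11]
19. n1.depth = "ukw"  [D.acc ++ "w"]
20. n1.fin = 29  [(if B.sig then D.mk else D.pre) + 24]
21. n1.tag = -3  [D.mk - 13]
22. n1.wid = 2  [(if h.hot then D.mk else D.pre) - 8]
23. n13.hot = true  [terminal]
24. n14.ok = 12  [S₁.wid + 10]
25. n15.sig = 12  [D.ok * -2 + 36]
26. n16.ok = "xx"  ["xx"]
27. n16.lab = 15  [A.sig + 3]
28. n17.wid = 10  [terminal]
29. n16.sig = true  [B.lab > 14]
30. n18.hot = false  [terminal]
31. n19.ok = "vy"  ["vy"]
32. n19.lab = 9  [A.sig * 2 - 15]
33. n20.wid = 19  [terminal]
34. n21.hot = true  [terminal]
35. n19.sig = true  [true]
36. n15.tag = 9  [A.sig * 2 - 15]
37. n14.acc = "nz"  ["nz"]
38. n14.mk = 14  [D.ok + A.tag - 7]
39. n14.pre = -4  [A.tag - 13]
40. n0.depth = "nzukw"  [D.acc ++ S₁.depth]
41. n0.fin = -2  [S₁.fin + S₁.tag - 28]
42. n0.tag = 2  [len(S₁.depth) - 1]
43. n0.wid = 15  [S₁.fin - 14]

15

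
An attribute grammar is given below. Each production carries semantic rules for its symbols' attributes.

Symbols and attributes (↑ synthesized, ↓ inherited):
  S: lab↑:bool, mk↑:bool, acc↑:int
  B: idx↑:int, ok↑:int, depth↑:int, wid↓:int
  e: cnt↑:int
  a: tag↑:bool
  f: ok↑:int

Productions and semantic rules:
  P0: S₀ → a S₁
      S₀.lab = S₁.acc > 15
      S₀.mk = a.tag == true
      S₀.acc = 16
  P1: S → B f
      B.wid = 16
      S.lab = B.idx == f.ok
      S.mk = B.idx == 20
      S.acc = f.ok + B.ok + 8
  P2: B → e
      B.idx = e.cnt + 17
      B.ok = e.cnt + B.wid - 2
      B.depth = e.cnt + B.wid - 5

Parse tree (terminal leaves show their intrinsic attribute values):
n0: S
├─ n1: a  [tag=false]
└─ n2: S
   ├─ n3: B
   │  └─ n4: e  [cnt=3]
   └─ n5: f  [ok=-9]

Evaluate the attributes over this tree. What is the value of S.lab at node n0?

true

1. n1.tag = false  [terminal]
2. n3.wid = 16  [16]
3. n4.cnt = 3  [terminal]
4. n3.idx = 20  [e.cnt + 17]
5. n3.ok = 17  [e.cnt + B.wid - 2]
6. n3.depth = 14  [e.cnt + B.wid - 5]
7. n5.ok = -9  [terminal]
8. n2.lab = false  [B.idx == f.ok]
9. n2.mk = true  [B.idx == 20]
10. n2.acc = 16  [f.ok + B.ok + 8]
11. n0.lab = true  [S₁.acc > 15]
12. n0.mk = false  [a.tag == true]
13. n0.acc = 16  [16]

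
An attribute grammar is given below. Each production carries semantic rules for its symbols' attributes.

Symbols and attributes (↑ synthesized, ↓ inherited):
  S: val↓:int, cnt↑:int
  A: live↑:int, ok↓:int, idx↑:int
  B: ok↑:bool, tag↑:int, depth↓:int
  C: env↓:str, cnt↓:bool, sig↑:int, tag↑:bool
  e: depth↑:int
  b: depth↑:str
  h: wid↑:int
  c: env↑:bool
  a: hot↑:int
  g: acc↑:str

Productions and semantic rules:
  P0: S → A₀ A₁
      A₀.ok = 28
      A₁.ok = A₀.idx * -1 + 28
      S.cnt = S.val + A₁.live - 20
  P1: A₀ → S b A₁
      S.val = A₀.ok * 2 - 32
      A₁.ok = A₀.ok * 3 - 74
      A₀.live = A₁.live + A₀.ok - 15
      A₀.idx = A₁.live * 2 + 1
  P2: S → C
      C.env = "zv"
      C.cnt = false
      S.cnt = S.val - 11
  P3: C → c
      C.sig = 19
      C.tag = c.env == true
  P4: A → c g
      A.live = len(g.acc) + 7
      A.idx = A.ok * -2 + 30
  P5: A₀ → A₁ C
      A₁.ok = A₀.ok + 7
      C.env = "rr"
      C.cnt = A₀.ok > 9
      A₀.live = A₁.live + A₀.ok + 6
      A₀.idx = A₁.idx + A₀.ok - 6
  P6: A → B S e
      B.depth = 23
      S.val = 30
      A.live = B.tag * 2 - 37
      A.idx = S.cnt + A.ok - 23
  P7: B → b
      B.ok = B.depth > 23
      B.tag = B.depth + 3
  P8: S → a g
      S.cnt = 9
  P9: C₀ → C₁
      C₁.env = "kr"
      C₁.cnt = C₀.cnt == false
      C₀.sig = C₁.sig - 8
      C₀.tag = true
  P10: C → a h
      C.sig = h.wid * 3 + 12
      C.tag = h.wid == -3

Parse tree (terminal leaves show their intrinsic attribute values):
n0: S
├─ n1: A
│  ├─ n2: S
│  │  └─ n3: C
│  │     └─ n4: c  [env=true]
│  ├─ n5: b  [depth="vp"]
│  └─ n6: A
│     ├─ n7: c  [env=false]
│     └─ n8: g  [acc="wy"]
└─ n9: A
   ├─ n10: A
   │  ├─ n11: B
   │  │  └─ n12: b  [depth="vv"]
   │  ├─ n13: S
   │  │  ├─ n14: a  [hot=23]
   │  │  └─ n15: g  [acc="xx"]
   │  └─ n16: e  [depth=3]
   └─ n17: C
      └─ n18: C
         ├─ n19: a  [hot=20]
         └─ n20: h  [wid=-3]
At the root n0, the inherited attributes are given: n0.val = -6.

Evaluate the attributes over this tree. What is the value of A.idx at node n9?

5

1. n0.val = -6  [given at root]
2. n1.ok = 28  [28]
3. n2.val = 24  [A₀.ok * 2 - 32]
4. n3.env = "zv"  ["zv"]
5. n3.cnt = false  [false]
6. n4.env = true  [terminal]
7. n3.sig = 19  [19]
8. n3.tag = true  [c.env == true]
9. n2.cnt = 13  [S.val - 11]
10. n5.depth = "vp"  [terminal]
11. n6.ok = 10  [A₀.ok * 3 - 74]
12. n7.env = false  [terminal]
13. n8.acc = "wy"  [terminal]
14. n6.live = 9  [len(g.acc) + 7]
15. n6.idx = 10  [A.ok * -2 + 30]
16. n1.live = 22  [A₁.live + A₀.ok - 15]
17. n1.idx = 19  [A₁.live * 2 + 1]
18. n9.ok = 9  [A₀.idx * -1 + 28]
19. n10.ok = 16  [A₀.ok + 7]
20. n11.depth = 23  [23]
21. n12.depth = "vv"  [terminal]
22. n11.ok = false  [B.depth > 23]
23. n11.tag = 26  [B.depth + 3]
24. n13.val = 30  [30]
25. n14.hot = 23  [terminal]
26. n15.acc = "xx"  [terminal]
27. n13.cnt = 9  [9]
28. n16.depth = 3  [terminal]
29. n10.live = 15  [B.tag * 2 - 37]
30. n10.idx = 2  [S.cnt + A.ok - 23]
31. n17.env = "rr"  ["rr"]
32. n17.cnt = false  [A₀.ok > 9]
33. n18.env = "kr"  ["kr"]
34. n18.cnt = true  [C₀.cnt == false]
35. n19.hot = 20  [terminal]
36. n20.wid = -3  [terminal]
37. n18.sig = 3  [h.wid * 3 + 12]
38. n18.tag = true  [h.wid == -3]
39. n17.sig = -5  [C₁.sig - 8]
40. n17.tag = true  [true]
41. n9.live = 30  [A₁.live + A₀.ok + 6]
42. n9.idx = 5  [A₁.idx + A₀.ok - 6]
43. n0.cnt = 4  [S.val + A₁.live - 20]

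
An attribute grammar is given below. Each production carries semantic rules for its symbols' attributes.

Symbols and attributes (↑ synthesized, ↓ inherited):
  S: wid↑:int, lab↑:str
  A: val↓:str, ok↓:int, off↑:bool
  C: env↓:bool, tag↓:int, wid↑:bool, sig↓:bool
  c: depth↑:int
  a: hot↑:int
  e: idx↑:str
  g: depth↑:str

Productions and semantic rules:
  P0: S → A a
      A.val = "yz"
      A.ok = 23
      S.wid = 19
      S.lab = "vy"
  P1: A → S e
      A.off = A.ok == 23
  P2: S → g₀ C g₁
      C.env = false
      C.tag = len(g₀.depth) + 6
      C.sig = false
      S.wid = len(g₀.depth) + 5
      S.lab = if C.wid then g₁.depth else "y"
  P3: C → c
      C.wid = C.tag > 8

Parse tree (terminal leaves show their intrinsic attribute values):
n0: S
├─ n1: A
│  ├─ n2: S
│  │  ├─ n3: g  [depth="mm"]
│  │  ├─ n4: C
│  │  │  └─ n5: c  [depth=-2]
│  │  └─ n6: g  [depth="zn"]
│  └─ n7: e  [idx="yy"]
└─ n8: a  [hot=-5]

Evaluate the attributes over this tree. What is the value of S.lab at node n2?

"y"

1. n1.val = "yz"  ["yz"]
2. n1.ok = 23  [23]
3. n3.depth = "mm"  [terminal]
4. n4.env = false  [false]
5. n4.tag = 8  [len(g₀.depth) + 6]
6. n4.sig = false  [false]
7. n5.depth = -2  [terminal]
8. n4.wid = false  [C.tag > 8]
9. n6.depth = "zn"  [terminal]
10. n2.wid = 7  [len(g₀.depth) + 5]
11. n2.lab = "y"  [if C.wid then g₁.depth else "y"]
12. n7.idx = "yy"  [terminal]
13. n1.off = true  [A.ok == 23]
14. n8.hot = -5  [terminal]
15. n0.wid = 19  [19]
16. n0.lab = "vy"  ["vy"]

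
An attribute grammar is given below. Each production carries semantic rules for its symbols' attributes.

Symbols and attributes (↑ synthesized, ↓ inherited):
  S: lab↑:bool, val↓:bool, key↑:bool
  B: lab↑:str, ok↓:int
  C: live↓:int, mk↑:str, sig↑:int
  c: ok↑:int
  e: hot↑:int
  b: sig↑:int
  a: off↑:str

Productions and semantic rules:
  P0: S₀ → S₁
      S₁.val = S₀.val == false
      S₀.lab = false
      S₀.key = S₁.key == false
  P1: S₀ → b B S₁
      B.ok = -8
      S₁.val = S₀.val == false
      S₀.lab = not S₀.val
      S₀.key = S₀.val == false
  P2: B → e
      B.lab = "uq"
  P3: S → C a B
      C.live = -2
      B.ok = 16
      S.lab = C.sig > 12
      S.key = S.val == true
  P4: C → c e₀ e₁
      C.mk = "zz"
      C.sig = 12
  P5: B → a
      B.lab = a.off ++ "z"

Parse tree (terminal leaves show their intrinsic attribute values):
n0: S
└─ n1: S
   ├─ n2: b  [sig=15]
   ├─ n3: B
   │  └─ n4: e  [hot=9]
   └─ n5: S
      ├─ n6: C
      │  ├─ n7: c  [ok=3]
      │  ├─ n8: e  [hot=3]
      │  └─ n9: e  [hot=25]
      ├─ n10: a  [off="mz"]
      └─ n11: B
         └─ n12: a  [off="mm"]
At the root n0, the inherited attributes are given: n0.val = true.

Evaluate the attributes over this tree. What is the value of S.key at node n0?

1. n0.val = true  [given at root]
2. n1.val = false  [S₀.val == false]
3. n2.sig = 15  [terminal]
4. n3.ok = -8  [-8]
5. n4.hot = 9  [terminal]
6. n3.lab = "uq"  ["uq"]
7. n5.val = true  [S₀.val == false]
8. n6.live = -2  [-2]
9. n7.ok = 3  [terminal]
10. n8.hot = 3  [terminal]
11. n9.hot = 25  [terminal]
12. n6.mk = "zz"  ["zz"]
13. n6.sig = 12  [12]
14. n10.off = "mz"  [terminal]
15. n11.ok = 16  [16]
16. n12.off = "mm"  [terminal]
17. n11.lab = "mmz"  [a.off ++ "z"]
18. n5.lab = false  [C.sig > 12]
19. n5.key = true  [S.val == true]
20. n1.lab = true  [not S₀.val]
21. n1.key = true  [S₀.val == false]
22. n0.lab = false  [false]
23. n0.key = false  [S₁.key == false]

false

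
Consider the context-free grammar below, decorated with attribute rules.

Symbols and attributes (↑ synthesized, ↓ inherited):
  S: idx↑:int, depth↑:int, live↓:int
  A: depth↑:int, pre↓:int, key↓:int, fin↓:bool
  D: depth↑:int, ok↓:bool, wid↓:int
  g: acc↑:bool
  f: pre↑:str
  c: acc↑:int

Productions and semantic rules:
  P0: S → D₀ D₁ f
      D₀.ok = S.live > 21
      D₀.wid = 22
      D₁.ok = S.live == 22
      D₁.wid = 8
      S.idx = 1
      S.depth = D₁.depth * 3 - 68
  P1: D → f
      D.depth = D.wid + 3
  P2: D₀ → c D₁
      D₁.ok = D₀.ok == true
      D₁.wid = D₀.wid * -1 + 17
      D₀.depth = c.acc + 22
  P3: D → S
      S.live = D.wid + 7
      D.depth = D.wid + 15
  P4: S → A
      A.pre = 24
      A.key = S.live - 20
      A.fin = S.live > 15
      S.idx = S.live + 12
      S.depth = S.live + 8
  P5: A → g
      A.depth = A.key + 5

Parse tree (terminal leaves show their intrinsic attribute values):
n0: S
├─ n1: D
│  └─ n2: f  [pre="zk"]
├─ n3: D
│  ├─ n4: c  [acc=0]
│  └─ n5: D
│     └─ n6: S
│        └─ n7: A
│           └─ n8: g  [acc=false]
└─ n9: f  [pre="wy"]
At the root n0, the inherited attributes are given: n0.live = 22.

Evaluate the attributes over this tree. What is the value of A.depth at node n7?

1

1. n0.live = 22  [given at root]
2. n1.ok = true  [S.live > 21]
3. n1.wid = 22  [22]
4. n2.pre = "zk"  [terminal]
5. n1.depth = 25  [D.wid + 3]
6. n3.ok = true  [S.live == 22]
7. n3.wid = 8  [8]
8. n4.acc = 0  [terminal]
9. n5.ok = true  [D₀.ok == true]
10. n5.wid = 9  [D₀.wid * -1 + 17]
11. n6.live = 16  [D.wid + 7]
12. n7.pre = 24  [24]
13. n7.key = -4  [S.live - 20]
14. n7.fin = true  [S.live > 15]
15. n8.acc = false  [terminal]
16. n7.depth = 1  [A.key + 5]
17. n6.idx = 28  [S.live + 12]
18. n6.depth = 24  [S.live + 8]
19. n5.depth = 24  [D.wid + 15]
20. n3.depth = 22  [c.acc + 22]
21. n9.pre = "wy"  [terminal]
22. n0.idx = 1  [1]
23. n0.depth = -2  [D₁.depth * 3 - 68]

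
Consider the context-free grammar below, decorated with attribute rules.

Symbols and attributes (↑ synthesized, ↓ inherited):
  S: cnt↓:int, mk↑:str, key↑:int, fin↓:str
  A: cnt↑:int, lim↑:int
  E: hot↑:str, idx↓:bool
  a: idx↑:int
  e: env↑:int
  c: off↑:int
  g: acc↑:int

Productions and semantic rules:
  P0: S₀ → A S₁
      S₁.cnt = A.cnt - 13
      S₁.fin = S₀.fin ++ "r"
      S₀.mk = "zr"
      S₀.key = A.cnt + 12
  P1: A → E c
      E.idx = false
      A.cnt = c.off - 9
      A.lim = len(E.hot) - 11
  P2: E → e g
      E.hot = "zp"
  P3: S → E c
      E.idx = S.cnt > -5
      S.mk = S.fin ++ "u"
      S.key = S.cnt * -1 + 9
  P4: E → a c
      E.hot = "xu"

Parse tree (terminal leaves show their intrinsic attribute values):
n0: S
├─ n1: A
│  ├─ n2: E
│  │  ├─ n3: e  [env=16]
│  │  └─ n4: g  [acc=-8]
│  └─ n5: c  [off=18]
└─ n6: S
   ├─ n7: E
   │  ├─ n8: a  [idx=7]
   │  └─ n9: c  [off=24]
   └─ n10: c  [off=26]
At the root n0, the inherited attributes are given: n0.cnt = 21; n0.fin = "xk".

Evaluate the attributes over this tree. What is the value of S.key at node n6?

1. n0.cnt = 21  [given at root]
2. n0.fin = "xk"  [given at root]
3. n2.idx = false  [false]
4. n3.env = 16  [terminal]
5. n4.acc = -8  [terminal]
6. n2.hot = "zp"  ["zp"]
7. n5.off = 18  [terminal]
8. n1.cnt = 9  [c.off - 9]
9. n1.lim = -9  [len(E.hot) - 11]
10. n6.cnt = -4  [A.cnt - 13]
11. n6.fin = "xkr"  [S₀.fin ++ "r"]
12. n7.idx = true  [S.cnt > -5]
13. n8.idx = 7  [terminal]
14. n9.off = 24  [terminal]
15. n7.hot = "xu"  ["xu"]
16. n10.off = 26  [terminal]
17. n6.mk = "xkru"  [S.fin ++ "u"]
18. n6.key = 13  [S.cnt * -1 + 9]
19. n0.mk = "zr"  ["zr"]
20. n0.key = 21  [A.cnt + 12]

13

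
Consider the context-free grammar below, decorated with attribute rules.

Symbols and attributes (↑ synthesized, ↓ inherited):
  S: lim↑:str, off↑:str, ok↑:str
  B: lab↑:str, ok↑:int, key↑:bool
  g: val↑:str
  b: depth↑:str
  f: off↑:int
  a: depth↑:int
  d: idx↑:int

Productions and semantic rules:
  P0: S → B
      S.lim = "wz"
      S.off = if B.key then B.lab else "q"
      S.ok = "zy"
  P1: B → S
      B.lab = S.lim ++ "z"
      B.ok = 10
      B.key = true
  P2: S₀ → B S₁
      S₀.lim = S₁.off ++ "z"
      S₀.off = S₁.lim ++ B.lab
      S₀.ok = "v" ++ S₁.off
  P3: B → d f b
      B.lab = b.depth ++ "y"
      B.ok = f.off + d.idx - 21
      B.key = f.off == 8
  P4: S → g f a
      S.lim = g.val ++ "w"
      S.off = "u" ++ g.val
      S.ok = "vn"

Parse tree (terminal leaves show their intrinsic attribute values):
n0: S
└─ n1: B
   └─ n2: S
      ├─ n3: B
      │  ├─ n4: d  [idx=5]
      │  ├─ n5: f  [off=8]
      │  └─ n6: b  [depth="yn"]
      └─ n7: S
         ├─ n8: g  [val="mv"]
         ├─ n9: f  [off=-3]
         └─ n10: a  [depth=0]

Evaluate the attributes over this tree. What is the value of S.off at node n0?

"umvzz"

1. n4.idx = 5  [terminal]
2. n5.off = 8  [terminal]
3. n6.depth = "yn"  [terminal]
4. n3.lab = "yny"  [b.depth ++ "y"]
5. n3.ok = -8  [f.off + d.idx - 21]
6. n3.key = true  [f.off == 8]
7. n8.val = "mv"  [terminal]
8. n9.off = -3  [terminal]
9. n10.depth = 0  [terminal]
10. n7.lim = "mvw"  [g.val ++ "w"]
11. n7.off = "umv"  ["u" ++ g.val]
12. n7.ok = "vn"  ["vn"]
13. n2.lim = "umvz"  [S₁.off ++ "z"]
14. n2.off = "mvwyny"  [S₁.lim ++ B.lab]
15. n2.ok = "vumv"  ["v" ++ S₁.off]
16. n1.lab = "umvzz"  [S.lim ++ "z"]
17. n1.ok = 10  [10]
18. n1.key = true  [true]
19. n0.lim = "wz"  ["wz"]
20. n0.off = "umvzz"  [if B.key then B.lab else "q"]
21. n0.ok = "zy"  ["zy"]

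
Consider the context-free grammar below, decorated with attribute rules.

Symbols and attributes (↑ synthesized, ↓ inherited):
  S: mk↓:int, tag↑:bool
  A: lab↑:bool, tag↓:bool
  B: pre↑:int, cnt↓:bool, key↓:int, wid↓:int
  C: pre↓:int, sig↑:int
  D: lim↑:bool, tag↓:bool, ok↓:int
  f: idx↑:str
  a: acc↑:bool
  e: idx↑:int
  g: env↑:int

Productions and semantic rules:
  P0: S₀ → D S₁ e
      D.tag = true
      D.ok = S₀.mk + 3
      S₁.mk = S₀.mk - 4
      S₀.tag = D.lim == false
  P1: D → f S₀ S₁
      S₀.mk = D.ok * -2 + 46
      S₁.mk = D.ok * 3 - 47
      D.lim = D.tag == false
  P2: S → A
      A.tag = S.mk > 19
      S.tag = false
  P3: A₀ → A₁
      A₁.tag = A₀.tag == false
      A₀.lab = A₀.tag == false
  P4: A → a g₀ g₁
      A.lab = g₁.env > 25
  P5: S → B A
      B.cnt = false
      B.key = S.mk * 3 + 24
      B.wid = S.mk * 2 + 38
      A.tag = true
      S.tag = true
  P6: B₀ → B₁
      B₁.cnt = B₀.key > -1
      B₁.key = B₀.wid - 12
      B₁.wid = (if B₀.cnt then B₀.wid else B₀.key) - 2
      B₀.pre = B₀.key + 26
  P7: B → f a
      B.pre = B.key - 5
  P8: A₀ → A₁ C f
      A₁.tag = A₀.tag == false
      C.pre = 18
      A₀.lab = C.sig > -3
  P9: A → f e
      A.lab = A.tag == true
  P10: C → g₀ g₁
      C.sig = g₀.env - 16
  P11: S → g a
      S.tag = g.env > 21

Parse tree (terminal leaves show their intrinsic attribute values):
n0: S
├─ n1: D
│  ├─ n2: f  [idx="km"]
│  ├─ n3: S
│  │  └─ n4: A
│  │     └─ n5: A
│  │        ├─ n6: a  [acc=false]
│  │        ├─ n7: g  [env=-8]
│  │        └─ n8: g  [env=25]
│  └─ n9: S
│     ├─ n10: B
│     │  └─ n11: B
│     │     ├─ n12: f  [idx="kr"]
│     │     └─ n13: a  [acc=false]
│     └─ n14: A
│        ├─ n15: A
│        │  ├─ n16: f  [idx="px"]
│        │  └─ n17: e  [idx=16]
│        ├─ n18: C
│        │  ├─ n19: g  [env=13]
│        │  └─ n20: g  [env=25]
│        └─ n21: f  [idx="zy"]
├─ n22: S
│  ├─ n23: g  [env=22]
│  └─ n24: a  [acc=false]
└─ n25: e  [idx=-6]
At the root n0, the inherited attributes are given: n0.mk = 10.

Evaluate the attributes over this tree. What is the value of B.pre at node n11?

1. n0.mk = 10  [given at root]
2. n1.tag = true  [true]
3. n1.ok = 13  [S₀.mk + 3]
4. n2.idx = "km"  [terminal]
5. n3.mk = 20  [D.ok * -2 + 46]
6. n4.tag = true  [S.mk > 19]
7. n5.tag = false  [A₀.tag == false]
8. n6.acc = false  [terminal]
9. n7.env = -8  [terminal]
10. n8.env = 25  [terminal]
11. n5.lab = false  [g₁.env > 25]
12. n4.lab = false  [A₀.tag == false]
13. n3.tag = false  [false]
14. n9.mk = -8  [D.ok * 3 - 47]
15. n10.cnt = false  [false]
16. n10.key = 0  [S.mk * 3 + 24]
17. n10.wid = 22  [S.mk * 2 + 38]
18. n11.cnt = true  [B₀.key > -1]
19. n11.key = 10  [B₀.wid - 12]
20. n11.wid = -2  [(if B₀.cnt then B₀.wid else B₀.key) - 2]
21. n12.idx = "kr"  [terminal]
22. n13.acc = false  [terminal]
23. n11.pre = 5  [B.key - 5]
24. n10.pre = 26  [B₀.key + 26]
25. n14.tag = true  [true]
26. n15.tag = false  [A₀.tag == false]
27. n16.idx = "px"  [terminal]
28. n17.idx = 16  [terminal]
29. n15.lab = false  [A.tag == true]
30. n18.pre = 18  [18]
31. n19.env = 13  [terminal]
32. n20.env = 25  [terminal]
33. n18.sig = -3  [g₀.env - 16]
34. n21.idx = "zy"  [terminal]
35. n14.lab = false  [C.sig > -3]
36. n9.tag = true  [true]
37. n1.lim = false  [D.tag == false]
38. n22.mk = 6  [S₀.mk - 4]
39. n23.env = 22  [terminal]
40. n24.acc = false  [terminal]
41. n22.tag = true  [g.env > 21]
42. n25.idx = -6  [terminal]
43. n0.tag = true  [D.lim == false]

5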